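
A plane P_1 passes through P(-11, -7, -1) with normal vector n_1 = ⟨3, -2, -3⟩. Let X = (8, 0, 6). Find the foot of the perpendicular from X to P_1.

P_1: n_1·r = n_1·P gives 3x - 2y - 3z = -16.
Foot = X − λn with λ = (n·X − d)/|n|² = (6 − (-16))/22 = 1.
Foot = (8, 0, 6) − 1·(3, -2, -3) = (5, 2, 9).

(5, 2, 9)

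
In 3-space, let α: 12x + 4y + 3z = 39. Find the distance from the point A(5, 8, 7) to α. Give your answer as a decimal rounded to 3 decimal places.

5.692

n·A − d = (12)·(5) + (4)·(8) + (3)·(7) − 39 = 74; |n| = √169.
Distance = |74| / √169 = 74/√169 ≈ 5.692.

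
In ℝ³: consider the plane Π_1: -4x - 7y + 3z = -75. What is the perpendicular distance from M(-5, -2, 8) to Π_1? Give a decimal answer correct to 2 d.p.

n·M − d = (-4)·(-5) + (-7)·(-2) + (3)·(8) − (-75) = 133; |n| = √74.
Distance = |133| / √74 = 133/√74 ≈ 15.46.

15.46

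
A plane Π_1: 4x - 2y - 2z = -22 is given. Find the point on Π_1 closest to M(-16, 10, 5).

Foot = M − λn with λ = (n·M − d)/|n|² = (-94 − (-22))/24 = -3.
Foot = (-16, 10, 5) − (-3)·(4, -2, -2) = (-4, 4, -1).

(-4, 4, -1)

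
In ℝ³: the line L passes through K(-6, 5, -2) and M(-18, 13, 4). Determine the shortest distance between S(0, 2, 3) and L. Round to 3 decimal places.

A direction vector for L is M − K = (-12, 8, 6).
Taking (-6, 5, -2) on L with direction v = (-12, 8, 6): w = S − (-6, 5, -2) = (6, -3, 5), and w × v = (-58, -96, 12).
Distance = |w × v| / |v| = √12724 / √244 ≈ 7.221.

7.221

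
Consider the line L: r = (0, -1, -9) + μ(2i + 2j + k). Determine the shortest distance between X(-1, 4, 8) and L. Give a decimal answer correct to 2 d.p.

Taking (0, -1, -9) on L with direction v = (2, 2, 1): w = X − (0, -1, -9) = (-1, 5, 17), and w × v = (-29, 35, -12).
Distance = |w × v| / |v| = √2210 / √9 ≈ 15.67.

15.67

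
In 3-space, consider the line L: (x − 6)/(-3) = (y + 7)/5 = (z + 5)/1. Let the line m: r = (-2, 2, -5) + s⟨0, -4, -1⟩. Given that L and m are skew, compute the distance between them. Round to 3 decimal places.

1.531

L has direction (-3, 5, 1) through (6, -7, -5).
Common perpendicular direction n = (-3, 5, 1) × (0, -4, -1) = (-1, -3, 12).
With w = (-2, 2, -5) − (6, -7, -5) = (-8, 9, 0), w · n = -19.
Distance = |w · n| / |n| = |-19| / √154 ≈ 1.531.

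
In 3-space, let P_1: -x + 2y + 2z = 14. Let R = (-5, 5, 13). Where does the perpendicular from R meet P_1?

(-2, -1, 7)

Foot = R − λn with λ = (n·R − d)/|n|² = (41 − 14)/9 = 3.
Foot = (-5, 5, 13) − 3·(-1, 2, 2) = (-2, -1, 7).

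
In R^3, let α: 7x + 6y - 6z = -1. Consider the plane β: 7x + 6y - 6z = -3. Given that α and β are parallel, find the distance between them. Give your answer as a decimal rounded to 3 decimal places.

0.182

Same normal n = (7, 6, -6) with |n| = √121; distance = |-1 − (-3)| / |n| = 2/√121 ≈ 0.182.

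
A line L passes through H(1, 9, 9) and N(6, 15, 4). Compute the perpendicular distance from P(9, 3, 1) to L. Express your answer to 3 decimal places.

A direction vector for L is N − H = (5, 6, -5).
Taking (1, 9, 9) on L with direction v = (5, 6, -5): w = P − (1, 9, 9) = (8, -6, -8), and w × v = (78, 0, 78).
Distance = |w × v| / |v| = √12168 / √86 ≈ 11.895.

11.895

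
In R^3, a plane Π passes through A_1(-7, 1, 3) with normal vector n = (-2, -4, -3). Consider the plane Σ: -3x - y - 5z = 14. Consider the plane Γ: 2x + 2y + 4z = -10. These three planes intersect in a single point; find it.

(3, 2, -5)

Π: n·r = n·A_1 gives -2x - 4y - 3z = 1.
Solving the 3×3 linear system -2x - 4y - 3z = 1, -3x - y - 5z = 14, 2x + 2y + 4z = -10 (e.g. by elimination or Cramer's rule, determinant = -8) gives (3, 2, -5).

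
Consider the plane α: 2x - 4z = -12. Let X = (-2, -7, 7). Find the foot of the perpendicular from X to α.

Foot = X − λn with λ = (n·X − d)/|n|² = (-32 − (-12))/20 = -1.
Foot = (-2, -7, 7) − (-1)·(2, 0, -4) = (0, -7, 3).

(0, -7, 3)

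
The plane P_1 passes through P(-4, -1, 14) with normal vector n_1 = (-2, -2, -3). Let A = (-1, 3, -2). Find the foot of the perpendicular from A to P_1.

(3, 7, 4)

P_1: n_1·r = n_1·P gives -2x - 2y - 3z = -32.
Foot = A − λn with λ = (n·A − d)/|n|² = (2 − (-32))/17 = 2.
Foot = (-1, 3, -2) − 2·(-2, -2, -3) = (3, 7, 4).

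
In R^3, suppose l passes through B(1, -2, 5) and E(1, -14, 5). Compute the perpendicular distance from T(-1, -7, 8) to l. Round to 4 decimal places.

3.6056

A direction vector for l is E − B = (0, -12, 0).
Taking (1, -2, 5) on l with direction v = (0, -12, 0): w = T − (1, -2, 5) = (-2, -5, 3), and w × v = (36, 0, 24).
Distance = |w × v| / |v| = √1872 / √144 ≈ 3.6056.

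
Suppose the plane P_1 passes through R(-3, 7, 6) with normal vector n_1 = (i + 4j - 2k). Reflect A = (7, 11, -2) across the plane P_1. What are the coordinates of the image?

(3, -5, 6)

P_1: n_1·r = n_1·R gives x + 4y - 2z = 13.
λ = (n·A − d)/|n|² = (55 − 13)/21 = 2.
Reflection = A − 2λn = (7, 11, -2) − 4·(1, 4, -2) = (3, -5, 6).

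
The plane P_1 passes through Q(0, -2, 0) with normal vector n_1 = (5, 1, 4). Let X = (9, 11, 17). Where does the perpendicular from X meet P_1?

P_1: n_1·r = n_1·Q gives 5x + y + 4z = -2.
Foot = X − λn with λ = (n·X − d)/|n|² = (124 − (-2))/42 = 3.
Foot = (9, 11, 17) − 3·(5, 1, 4) = (-6, 8, 5).

(-6, 8, 5)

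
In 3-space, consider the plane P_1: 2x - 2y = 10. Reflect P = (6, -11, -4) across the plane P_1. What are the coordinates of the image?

λ = (n·P − d)/|n|² = (34 − 10)/8 = 3.
Reflection = P − 2λn = (6, -11, -4) − 6·(2, -2, 0) = (-6, 1, -4).

(-6, 1, -4)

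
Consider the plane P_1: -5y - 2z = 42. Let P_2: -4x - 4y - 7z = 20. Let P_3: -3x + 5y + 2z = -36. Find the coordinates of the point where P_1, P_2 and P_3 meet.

Solving the 3×3 linear system -5y - 2z = 42, -4x - 4y - 7z = 20, -3x + 5y + 2z = -36 (e.g. by elimination or Cramer's rule, determinant = -81) gives (-2, -10, 4).

(-2, -10, 4)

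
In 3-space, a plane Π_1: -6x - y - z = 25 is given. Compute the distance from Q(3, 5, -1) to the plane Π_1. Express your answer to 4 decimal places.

n·Q − d = (-6)·(3) + (-1)·(5) + (-1)·(-1) − 25 = -47; |n| = √38.
Distance = |-47| / √38 = 47/√38 ≈ 7.6244.

7.6244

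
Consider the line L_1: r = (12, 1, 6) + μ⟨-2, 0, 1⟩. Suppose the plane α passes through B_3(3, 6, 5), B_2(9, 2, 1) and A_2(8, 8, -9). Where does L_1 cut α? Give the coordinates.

B_3B_2 = (6, -4, -4), B_3A_2 = (5, 2, -14); a normal to α is B_3B_2 × B_3A_2 = (64, 64, 32).
Using B_3: α has equation 64x + 64y + 32z = 736.
Substitute r = (12, 1, 6) + t(-2, 0, 1) into the plane: 1024 + (-96)t = 736, so t = 3.
Intersection: (12, 1, 6) + 3·(-2, 0, 1) = (6, 1, 9).

(6, 1, 9)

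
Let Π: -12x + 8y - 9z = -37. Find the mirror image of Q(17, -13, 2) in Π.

λ = (n·Q − d)/|n|² = (-326 − (-37))/289 = -1.
Reflection = Q − 2λn = (17, -13, 2) − (-2)·(-12, 8, -9) = (-7, 3, -16).

(-7, 3, -16)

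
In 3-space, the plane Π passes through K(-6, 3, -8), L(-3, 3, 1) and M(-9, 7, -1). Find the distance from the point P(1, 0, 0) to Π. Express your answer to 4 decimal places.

KL = (3, 0, 9), KM = (-3, 4, 7); a normal to Π is KL × KM = (-36, -48, 12).
Using K: Π has equation -36x - 48y + 12z = -24.
n·P − d = (-36)·(1) + (-48)·(0) + (12)·(0) − (-24) = -12; |n| = √3744.
Distance = |-12| / √3744 = 12/√3744 ≈ 0.1961.

0.1961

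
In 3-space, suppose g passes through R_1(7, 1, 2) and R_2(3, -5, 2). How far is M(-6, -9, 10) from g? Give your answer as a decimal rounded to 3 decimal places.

9.580

A direction vector for g is R_2 − R_1 = (-4, -6, 0).
Taking (7, 1, 2) on g with direction v = (-4, -6, 0): w = M − (7, 1, 2) = (-13, -10, 8), and w × v = (48, -32, 38).
Distance = |w × v| / |v| = √4772 / √52 ≈ 9.580.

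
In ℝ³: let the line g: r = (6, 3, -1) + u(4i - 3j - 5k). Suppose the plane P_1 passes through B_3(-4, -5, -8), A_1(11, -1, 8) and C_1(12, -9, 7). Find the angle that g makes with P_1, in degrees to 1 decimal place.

B_3A_1 = (15, 4, 16), B_3C_1 = (16, -4, 15); a normal to P_1 is B_3A_1 × B_3C_1 = (124, 31, -124).
Using B_3: P_1 has equation 124x + 31y - 124z = 341.
sin θ = |n·v| / (|n||v|) = |1023| / (√31713 · √50) = 0.81240.
θ ≈ 54.3°.

54.3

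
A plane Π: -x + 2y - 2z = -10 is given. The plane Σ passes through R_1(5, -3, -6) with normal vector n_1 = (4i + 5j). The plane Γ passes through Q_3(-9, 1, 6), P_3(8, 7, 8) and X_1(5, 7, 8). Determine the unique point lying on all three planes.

(0, 1, 6)

Σ: n_1·r = n_1·R_1 gives 4x + 5y = 5.
Q_3P_3 = (17, 6, 2), Q_3X_1 = (14, 6, 2); a normal to Γ is Q_3P_3 × Q_3X_1 = (0, -6, 18).
Using Q_3: Γ has equation -6y + 18z = 102.
Solving the 3×3 linear system -x + 2y - 2z = -10, 4x + 5y = 5, -6y + 18z = 102 (e.g. by elimination or Cramer's rule, determinant = -186) gives (0, 1, 6).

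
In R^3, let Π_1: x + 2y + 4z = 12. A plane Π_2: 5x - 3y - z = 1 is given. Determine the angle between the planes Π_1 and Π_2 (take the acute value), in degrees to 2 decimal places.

cos θ = |n₁·n₂| / (|n₁||n₂|) = |-5| / (√21 · √35).
θ = arccos(0.18443) ≈ 79.37°.

79.37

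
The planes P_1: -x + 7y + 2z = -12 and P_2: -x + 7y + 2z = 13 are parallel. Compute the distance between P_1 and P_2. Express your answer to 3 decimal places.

3.402

Same normal n = (-1, 7, 2) with |n| = √54; distance = |-12 − 13| / |n| = 25/√54 ≈ 3.402.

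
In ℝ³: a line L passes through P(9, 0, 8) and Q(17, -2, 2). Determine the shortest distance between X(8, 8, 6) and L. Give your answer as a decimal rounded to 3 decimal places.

A direction vector for L is Q − P = (8, -2, -6).
Taking (9, 0, 8) on L with direction v = (8, -2, -6): w = X − (9, 0, 8) = (-1, 8, -2), and w × v = (-52, -22, -62).
Distance = |w × v| / |v| = √7032 / √104 ≈ 8.223.

8.223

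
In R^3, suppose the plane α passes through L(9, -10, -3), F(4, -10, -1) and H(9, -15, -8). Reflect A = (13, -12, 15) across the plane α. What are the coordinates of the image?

LF = (-5, 0, 2), LH = (0, -5, -5); a normal to α is LF × LH = (10, -25, 25).
Using L: α has equation 10x - 25y + 25z = 265.
λ = (n·A − d)/|n|² = (805 − 265)/1350 = 2/5.
Reflection = A − 2λn = (13, -12, 15) − (4/5)·(10, -25, 25) = (5, 8, -5).

(5, 8, -5)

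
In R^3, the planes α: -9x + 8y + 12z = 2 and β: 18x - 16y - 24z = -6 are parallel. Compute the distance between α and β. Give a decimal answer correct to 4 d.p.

Rescale β by 1/(-2): -9x + 8y + 12z = 3. Then distance = |2 − 3| / √289 ≈ 0.0588.

0.0588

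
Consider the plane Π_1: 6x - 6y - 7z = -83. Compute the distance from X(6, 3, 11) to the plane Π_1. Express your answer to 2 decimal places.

n·X − d = (6)·(6) + (-6)·(3) + (-7)·(11) − (-83) = 24; |n| = √121.
Distance = |24| / √121 = 24/√121 ≈ 2.18.

2.18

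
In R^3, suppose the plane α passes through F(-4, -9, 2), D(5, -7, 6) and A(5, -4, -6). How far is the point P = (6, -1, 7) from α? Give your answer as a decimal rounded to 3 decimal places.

FD = (9, 2, 4), FA = (9, 5, -8); a normal to α is FD × FA = (-36, 108, 27).
Using F: α has equation -36x + 108y + 27z = -774.
n·P − d = (-36)·(6) + (108)·(-1) + (27)·(7) − (-774) = 639; |n| = √13689.
Distance = |639| / √13689 = 639/√13689 ≈ 5.462.

5.462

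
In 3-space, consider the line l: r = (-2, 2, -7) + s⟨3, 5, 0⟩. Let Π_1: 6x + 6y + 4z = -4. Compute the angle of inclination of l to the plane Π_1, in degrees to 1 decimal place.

sin θ = |n·v| / (|n||v|) = |48| / (√88 · √34) = 0.87753.
θ ≈ 61.3°.

61.3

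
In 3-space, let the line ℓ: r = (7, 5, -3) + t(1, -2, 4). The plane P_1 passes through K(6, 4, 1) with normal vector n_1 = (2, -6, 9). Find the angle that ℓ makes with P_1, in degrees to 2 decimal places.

P_1: n_1·r = n_1·K gives 2x - 6y + 9z = -3.
sin θ = |n·v| / (|n||v|) = |50| / (√121 · √21) = 0.99190.
θ ≈ 82.70°.

82.70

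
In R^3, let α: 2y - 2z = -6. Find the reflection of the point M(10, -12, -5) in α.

(10, -8, -9)

λ = (n·M − d)/|n|² = (-14 − (-6))/8 = -1.
Reflection = M − 2λn = (10, -12, -5) − (-2)·(0, 2, -2) = (10, -8, -9).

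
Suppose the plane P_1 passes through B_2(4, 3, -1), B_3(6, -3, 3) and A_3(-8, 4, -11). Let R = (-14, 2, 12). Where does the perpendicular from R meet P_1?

(-2, -4, -3)

B_2B_3 = (2, -6, 4), B_2A_3 = (-12, 1, -10); a normal to P_1 is B_2B_3 × B_2A_3 = (56, -28, -70).
Using B_2: P_1 has equation 56x - 28y - 70z = 210.
Foot = R − λn with λ = (n·R − d)/|n|² = (-1680 − 210)/8820 = -3/14.
Foot = (-14, 2, 12) − (-3/14)·(56, -28, -70) = (-2, -4, -3).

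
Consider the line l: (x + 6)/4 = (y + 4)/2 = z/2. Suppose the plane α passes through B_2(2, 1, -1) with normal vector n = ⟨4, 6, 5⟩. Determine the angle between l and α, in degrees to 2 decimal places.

l has direction (4, 2, 2) through (-6, -4, 0).
α: n·r = n·B_2 gives 4x + 6y + 5z = 9.
sin θ = |n·v| / (|n||v|) = |38| / (√77 · √24) = 0.88396.
θ ≈ 62.12°.

62.12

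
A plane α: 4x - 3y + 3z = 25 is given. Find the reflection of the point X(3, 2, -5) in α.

λ = (n·X − d)/|n|² = (-9 − 25)/34 = -1.
Reflection = X − 2λn = (3, 2, -5) − (-2)·(4, -3, 3) = (11, -4, 1).

(11, -4, 1)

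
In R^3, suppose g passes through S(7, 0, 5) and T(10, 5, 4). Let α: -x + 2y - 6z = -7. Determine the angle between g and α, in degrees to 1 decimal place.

A direction vector for g is T − S = (3, 5, -1).
sin θ = |n·v| / (|n||v|) = |13| / (√41 · √35) = 0.34318.
θ ≈ 20.1°.

20.1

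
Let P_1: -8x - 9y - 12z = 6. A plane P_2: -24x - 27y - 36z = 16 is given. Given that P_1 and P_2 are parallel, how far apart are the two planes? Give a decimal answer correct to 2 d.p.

0.04

Rescale P_2 by 1/3: -8x - 9y - 12z = 16/3. Then distance = |6 − (16/3)| / √289 ≈ 0.04.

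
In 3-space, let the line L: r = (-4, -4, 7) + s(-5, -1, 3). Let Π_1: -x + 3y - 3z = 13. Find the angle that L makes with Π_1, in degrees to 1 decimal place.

sin θ = |n·v| / (|n||v|) = |-7| / (√19 · √35) = 0.27145.
θ ≈ 15.8°.

15.8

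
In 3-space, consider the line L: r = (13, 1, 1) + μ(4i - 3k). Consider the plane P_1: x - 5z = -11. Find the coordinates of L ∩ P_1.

Substitute r = (13, 1, 1) + t(4, 0, -3) into the plane: 8 + 19t = -11, so t = -1.
Intersection: (13, 1, 1) + (-1)·(4, 0, -3) = (9, 1, 4).

(9, 1, 4)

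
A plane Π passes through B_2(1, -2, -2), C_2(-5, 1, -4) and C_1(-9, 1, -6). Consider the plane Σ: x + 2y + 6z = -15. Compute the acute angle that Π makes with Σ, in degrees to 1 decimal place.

49.7

B_2C_2 = (-6, 3, -2), B_2C_1 = (-10, 3, -4); a normal to Π is B_2C_2 × B_2C_1 = (-6, -4, 12).
Using B_2: Π has equation -6x - 4y + 12z = -22.
cos θ = |n₁·n₂| / (|n₁||n₂|) = |58| / (√196 · √41).
θ = arccos(0.64701) ≈ 49.7°.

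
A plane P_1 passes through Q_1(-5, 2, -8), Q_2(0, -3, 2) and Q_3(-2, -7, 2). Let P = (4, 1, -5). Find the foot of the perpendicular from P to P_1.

Q_1Q_2 = (5, -5, 10), Q_1Q_3 = (3, -9, 10); a normal to P_1 is Q_1Q_2 × Q_1Q_3 = (40, -20, -30).
Using Q_1: P_1 has equation 40x - 20y - 30z = 0.
Foot = P − λn with λ = (n·P − d)/|n|² = (290 − 0)/2900 = 1/10.
Foot = (4, 1, -5) − (1/10)·(40, -20, -30) = (0, 3, -2).

(0, 3, -2)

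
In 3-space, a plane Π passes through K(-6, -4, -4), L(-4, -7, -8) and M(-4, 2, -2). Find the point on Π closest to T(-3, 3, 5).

(-6, 5, 2)

KL = (2, -3, -4), KM = (2, 6, 2); a normal to Π is KL × KM = (18, -12, 18).
Using K: Π has equation 18x - 12y + 18z = -132.
Foot = T − λn with λ = (n·T − d)/|n|² = (0 − (-132))/792 = 1/6.
Foot = (-3, 3, 5) − (1/6)·(18, -12, 18) = (-6, 5, 2).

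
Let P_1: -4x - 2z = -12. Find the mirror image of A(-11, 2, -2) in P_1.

(13, 2, 10)

λ = (n·A − d)/|n|² = (48 − (-12))/20 = 3.
Reflection = A − 2λn = (-11, 2, -2) − 6·(-4, 0, -2) = (13, 2, 10).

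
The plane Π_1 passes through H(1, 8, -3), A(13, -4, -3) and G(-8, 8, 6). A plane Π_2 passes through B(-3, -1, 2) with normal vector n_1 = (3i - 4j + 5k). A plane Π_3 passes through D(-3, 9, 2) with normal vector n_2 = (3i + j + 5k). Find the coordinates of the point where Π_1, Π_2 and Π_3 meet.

HA = (12, -12, 0), HG = (-9, 0, 9); a normal to Π_1 is HA × HG = (-108, -108, -108).
Using H: Π_1 has equation -108x - 108y - 108z = -648.
Π_2: n_1·r = n_1·B gives 3x - 4y + 5z = 5.
Π_3: n_2·r = n_2·D gives 3x + y + 5z = 10.
Solving the 3×3 linear system -108x - 108y - 108z = -648, 3x - 4y + 5z = 5, 3x + y + 5z = 10 (e.g. by elimination or Cramer's rule, determinant = 1080) gives (8, 1, -3).

(8, 1, -3)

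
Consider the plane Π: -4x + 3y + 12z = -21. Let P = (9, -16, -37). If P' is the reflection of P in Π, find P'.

λ = (n·P − d)/|n|² = (-528 − (-21))/169 = -3.
Reflection = P − 2λn = (9, -16, -37) − (-6)·(-4, 3, 12) = (-15, 2, 35).

(-15, 2, 35)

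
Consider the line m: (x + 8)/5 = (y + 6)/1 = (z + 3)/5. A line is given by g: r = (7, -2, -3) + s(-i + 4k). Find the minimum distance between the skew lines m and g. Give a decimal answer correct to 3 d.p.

m has direction (5, 1, 5) through (-8, -6, -3).
Common perpendicular direction n = (5, 1, 5) × (-1, 0, 4) = (4, -25, 1).
With w = (7, -2, -3) − (-8, -6, -3) = (15, 4, 0), w · n = -40.
Distance = |w · n| / |n| = |-40| / √642 ≈ 1.579.

1.579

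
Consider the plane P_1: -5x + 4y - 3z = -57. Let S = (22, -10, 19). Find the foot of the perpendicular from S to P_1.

(7, 2, 10)

Foot = S − λn with λ = (n·S − d)/|n|² = (-207 − (-57))/50 = -3.
Foot = (22, -10, 19) − (-3)·(-5, 4, -3) = (7, 2, 10).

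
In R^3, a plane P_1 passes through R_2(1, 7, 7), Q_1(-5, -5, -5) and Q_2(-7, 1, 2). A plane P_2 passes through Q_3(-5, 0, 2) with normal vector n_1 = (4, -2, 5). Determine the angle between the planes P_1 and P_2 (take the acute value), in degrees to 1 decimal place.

37.3

R_2Q_1 = (-6, -12, -12), R_2Q_2 = (-8, -6, -5); a normal to P_1 is R_2Q_1 × R_2Q_2 = (-12, 66, -60).
Using R_2: P_1 has equation -12x + 66y - 60z = 30.
P_2: n_1·r = n_1·Q_3 gives 4x - 2y + 5z = -10.
cos θ = |n₁·n₂| / (|n₁||n₂|) = |-480| / (√8100 · √45).
θ = arccos(0.79505) ≈ 37.3°.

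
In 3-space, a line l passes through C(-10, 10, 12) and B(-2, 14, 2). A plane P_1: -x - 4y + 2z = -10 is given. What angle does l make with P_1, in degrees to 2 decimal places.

A direction vector for l is B − C = (8, 4, -10).
sin θ = |n·v| / (|n||v|) = |-44| / (√21 · √180) = 0.71566.
θ ≈ 45.70°.

45.70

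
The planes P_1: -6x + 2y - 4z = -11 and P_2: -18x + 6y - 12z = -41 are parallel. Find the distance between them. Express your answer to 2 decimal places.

Rescale P_2 by 1/3: -6x + 2y - 4z = -41/3. Then distance = |-11 − (-41/3)| / √56 ≈ 0.36.

0.36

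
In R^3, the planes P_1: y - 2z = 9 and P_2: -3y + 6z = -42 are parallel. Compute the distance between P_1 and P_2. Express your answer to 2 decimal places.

Rescale P_2 by 1/(-3): y - 2z = 14. Then distance = |9 − 14| / √5 ≈ 2.24.

2.24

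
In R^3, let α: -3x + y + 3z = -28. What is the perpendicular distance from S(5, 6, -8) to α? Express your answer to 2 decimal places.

n·S − d = (-3)·(5) + (1)·(6) + (3)·(-8) − (-28) = -5; |n| = √19.
Distance = |-5| / √19 = 5/√19 ≈ 1.15.

1.15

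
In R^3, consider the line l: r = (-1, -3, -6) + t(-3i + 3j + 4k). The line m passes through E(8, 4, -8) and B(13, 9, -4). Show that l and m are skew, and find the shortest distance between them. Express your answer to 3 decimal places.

4.755

A direction vector for m is B − E = (5, 5, 4).
Common perpendicular direction n = (-3, 3, 4) × (5, 5, 4) = (-8, 32, -30).
With w = (8, 4, -8) − (-1, -3, -6) = (9, 7, -2), w · n = 212.
Since n ≠ 0 the lines are not parallel, and w · n = 212 ≠ 0 so they do not intersect; hence they are skew.
Distance = |w · n| / |n| = |212| / √1988 ≈ 4.755.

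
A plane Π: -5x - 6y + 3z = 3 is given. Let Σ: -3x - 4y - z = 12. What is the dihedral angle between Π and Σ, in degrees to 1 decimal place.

32.5

cos θ = |n₁·n₂| / (|n₁||n₂|) = |36| / (√70 · √26).
θ = arccos(0.84385) ≈ 32.5°.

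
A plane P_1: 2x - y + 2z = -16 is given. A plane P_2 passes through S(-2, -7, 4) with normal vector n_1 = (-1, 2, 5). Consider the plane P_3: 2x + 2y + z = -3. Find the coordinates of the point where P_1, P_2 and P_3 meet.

(-5, 4, -1)

P_2: n_1·r = n_1·S gives -x + 2y + 5z = 8.
Solving the 3×3 linear system 2x - y + 2z = -16, -x + 2y + 5z = 8, 2x + 2y + z = -3 (e.g. by elimination or Cramer's rule, determinant = -39) gives (-5, 4, -1).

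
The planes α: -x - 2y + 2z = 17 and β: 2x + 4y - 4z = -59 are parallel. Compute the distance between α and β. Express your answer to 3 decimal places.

4.167

Rescale β by 1/(-2): -x - 2y + 2z = 59/2. Then distance = |17 − (59/2)| / √9 ≈ 4.167.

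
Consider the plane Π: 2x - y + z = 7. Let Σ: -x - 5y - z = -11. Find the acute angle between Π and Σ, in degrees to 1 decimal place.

cos θ = |n₁·n₂| / (|n₁||n₂|) = |2| / (√6 · √27).
θ = arccos(0.15713) ≈ 81.0°.

81.0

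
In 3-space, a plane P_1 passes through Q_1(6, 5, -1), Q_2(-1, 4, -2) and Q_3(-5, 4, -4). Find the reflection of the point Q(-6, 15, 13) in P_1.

Q_1Q_2 = (-7, -1, -1), Q_1Q_3 = (-11, -1, -3); a normal to P_1 is Q_1Q_2 × Q_1Q_3 = (2, -10, -4).
Using Q_1: P_1 has equation 2x - 10y - 4z = -34.
λ = (n·Q − d)/|n|² = (-214 − (-34))/120 = -3/2.
Reflection = Q − 2λn = (-6, 15, 13) − (-3)·(2, -10, -4) = (0, -15, 1).

(0, -15, 1)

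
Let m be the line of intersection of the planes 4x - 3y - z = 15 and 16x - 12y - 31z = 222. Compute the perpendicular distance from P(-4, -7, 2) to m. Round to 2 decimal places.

8.04

Direction of m: (4, -3, -1) × (16, -12, -31) = (81, 108, 0).
A point on m: solving the two plane equations with x = 0 gives (0, -3, -6).
Taking (0, -3, -6) on m with direction v = (81, 108, 0): w = P − (0, -3, -6) = (-4, -4, 8), and w × v = (-864, 648, -108).
Distance = |w × v| / |v| = √1178064 / √18225 ≈ 8.04.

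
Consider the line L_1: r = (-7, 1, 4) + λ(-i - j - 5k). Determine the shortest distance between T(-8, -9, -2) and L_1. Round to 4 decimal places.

8.6453

Taking (-7, 1, 4) on L_1 with direction v = (-1, -1, -5): w = T − (-7, 1, 4) = (-1, -10, -6), and w × v = (44, 1, -9).
Distance = |w × v| / |v| = √2018 / √27 ≈ 8.6453.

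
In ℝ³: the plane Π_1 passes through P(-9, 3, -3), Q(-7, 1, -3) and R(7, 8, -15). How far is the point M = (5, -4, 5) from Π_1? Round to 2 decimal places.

9.33

PQ = (2, -2, 0), PR = (16, 5, -12); a normal to Π_1 is PQ × PR = (24, 24, 42).
Using P: Π_1 has equation 24x + 24y + 42z = -270.
n·M − d = (24)·(5) + (24)·(-4) + (42)·(5) − (-270) = 504; |n| = √2916.
Distance = |504| / √2916 = 504/√2916 ≈ 9.33.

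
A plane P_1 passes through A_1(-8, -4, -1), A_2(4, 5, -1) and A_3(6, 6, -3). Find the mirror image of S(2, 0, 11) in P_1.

(-4, 8, 9)

A_1A_2 = (12, 9, 0), A_1A_3 = (14, 10, -2); a normal to P_1 is A_1A_2 × A_1A_3 = (-18, 24, -6).
Using A_1: P_1 has equation -18x + 24y - 6z = 54.
λ = (n·S − d)/|n|² = (-102 − 54)/936 = -1/6.
Reflection = S − 2λn = (2, 0, 11) − (-1/3)·(-18, 24, -6) = (-4, 8, 9).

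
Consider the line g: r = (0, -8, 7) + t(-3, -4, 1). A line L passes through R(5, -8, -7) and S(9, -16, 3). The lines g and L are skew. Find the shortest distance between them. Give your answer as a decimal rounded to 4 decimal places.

A direction vector for L is S − R = (4, -8, 10).
Common perpendicular direction n = (-3, -4, 1) × (4, -8, 10) = (-32, 34, 40).
With w = (5, -8, -7) − (0, -8, 7) = (5, 0, -14), w · n = -720.
Distance = |w · n| / |n| = |-720| / √3780 ≈ 11.7108.

11.7108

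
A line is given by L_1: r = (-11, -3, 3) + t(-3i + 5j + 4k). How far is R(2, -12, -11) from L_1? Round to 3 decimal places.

7.348

Taking (-11, -3, 3) on L_1 with direction v = (-3, 5, 4): w = R − (-11, -3, 3) = (13, -9, -14), and w × v = (34, -10, 38).
Distance = |w × v| / |v| = √2700 / √50 ≈ 7.348.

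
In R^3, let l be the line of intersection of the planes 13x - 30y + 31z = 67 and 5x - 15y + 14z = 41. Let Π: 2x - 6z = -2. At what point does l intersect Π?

Direction of l: (13, -30, 31) × (5, -15, 14) = (45, -27, -45).
A point on l: solving the two plane equations with x = 6 gives (6, -11, -11).
Substitute r = (6, -11, -11) + t(45, -27, -45) into the plane: 78 + 360t = -2, so t = -2/9.
Intersection: (6, -11, -11) + (-2/9)·(45, -27, -45) = (-4, -5, -1).

(-4, -5, -1)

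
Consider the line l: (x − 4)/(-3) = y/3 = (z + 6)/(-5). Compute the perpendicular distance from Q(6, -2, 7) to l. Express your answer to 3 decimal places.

6.254

l has direction (-3, 3, -5) through (4, 0, -6).
Taking (4, 0, -6) on l with direction v = (-3, 3, -5): w = Q − (4, 0, -6) = (2, -2, 13), and w × v = (-29, -29, 0).
Distance = |w × v| / |v| = √1682 / √43 ≈ 6.254.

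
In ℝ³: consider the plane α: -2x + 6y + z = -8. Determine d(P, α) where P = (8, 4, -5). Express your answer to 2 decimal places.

n·P − d = (-2)·(8) + (6)·(4) + (1)·(-5) − (-8) = 11; |n| = √41.
Distance = |11| / √41 = 11/√41 ≈ 1.72.

1.72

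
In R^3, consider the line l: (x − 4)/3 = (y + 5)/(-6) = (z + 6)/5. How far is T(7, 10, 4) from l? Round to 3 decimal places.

17.896

l has direction (3, -6, 5) through (4, -5, -6).
Taking (4, -5, -6) on l with direction v = (3, -6, 5): w = T − (4, -5, -6) = (3, 15, 10), and w × v = (135, 15, -63).
Distance = |w × v| / |v| = √22419 / √70 ≈ 17.896.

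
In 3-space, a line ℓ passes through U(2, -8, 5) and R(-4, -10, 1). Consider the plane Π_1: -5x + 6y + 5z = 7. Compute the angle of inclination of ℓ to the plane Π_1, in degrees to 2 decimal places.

1.65

A direction vector for ℓ is R − U = (-6, -2, -4).
sin θ = |n·v| / (|n||v|) = |-2| / (√86 · √56) = 0.02882.
θ ≈ 1.65°.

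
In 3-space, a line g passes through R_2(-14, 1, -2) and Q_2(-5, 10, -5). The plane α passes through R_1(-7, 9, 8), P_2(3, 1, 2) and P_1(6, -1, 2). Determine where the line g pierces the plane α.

A direction vector for g is Q_2 − R_2 = (9, 9, -3).
R_1P_2 = (10, -8, -6), R_1P_1 = (13, -10, -6); a normal to α is R_1P_2 × R_1P_1 = (-12, -18, 4).
Using R_1: α has equation -12x - 18y + 4z = -46.
Substitute r = (-14, 1, -2) + t(9, 9, -3) into the plane: 142 + (-282)t = -46, so t = 2/3.
Intersection: (-14, 1, -2) + (2/3)·(9, 9, -3) = (-8, 7, -4).

(-8, 7, -4)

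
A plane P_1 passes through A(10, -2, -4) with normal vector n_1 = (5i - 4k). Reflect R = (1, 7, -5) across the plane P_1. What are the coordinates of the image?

(11, 7, -13)

P_1: n_1·r = n_1·A gives 5x - 4z = 66.
λ = (n·R − d)/|n|² = (25 − 66)/41 = -1.
Reflection = R − 2λn = (1, 7, -5) − (-2)·(5, 0, -4) = (11, 7, -13).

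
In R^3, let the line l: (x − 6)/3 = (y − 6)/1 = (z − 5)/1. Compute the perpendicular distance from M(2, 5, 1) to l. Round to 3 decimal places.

2.594

l has direction (3, 1, 1) through (6, 6, 5).
Taking (6, 6, 5) on l with direction v = (3, 1, 1): w = M − (6, 6, 5) = (-4, -1, -4), and w × v = (3, -8, -1).
Distance = |w × v| / |v| = √74 / √11 ≈ 2.594.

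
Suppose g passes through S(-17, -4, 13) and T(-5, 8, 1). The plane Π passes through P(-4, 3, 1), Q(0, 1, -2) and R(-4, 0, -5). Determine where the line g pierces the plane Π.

(-8, 5, 4)

A direction vector for g is T − S = (12, 12, -12).
PQ = (4, -2, -3), PR = (0, -3, -6); a normal to Π is PQ × PR = (3, 24, -12).
Using P: Π has equation 3x + 24y - 12z = 48.
Substitute r = (-17, -4, 13) + t(12, 12, -12) into the plane: -303 + 468t = 48, so t = 3/4.
Intersection: (-17, -4, 13) + (3/4)·(12, 12, -12) = (-8, 5, 4).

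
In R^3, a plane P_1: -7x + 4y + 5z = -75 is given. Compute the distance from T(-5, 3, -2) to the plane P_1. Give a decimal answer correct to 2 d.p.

11.81

n·T − d = (-7)·(-5) + (4)·(3) + (5)·(-2) − (-75) = 112; |n| = √90.
Distance = |112| / √90 = 112/√90 ≈ 11.81.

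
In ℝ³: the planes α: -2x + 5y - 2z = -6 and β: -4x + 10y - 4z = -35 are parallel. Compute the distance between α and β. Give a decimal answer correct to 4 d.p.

2.0019

Rescale β by 1/2: -2x + 5y - 2z = -35/2. Then distance = |-6 − (-35/2)| / √33 ≈ 2.0019.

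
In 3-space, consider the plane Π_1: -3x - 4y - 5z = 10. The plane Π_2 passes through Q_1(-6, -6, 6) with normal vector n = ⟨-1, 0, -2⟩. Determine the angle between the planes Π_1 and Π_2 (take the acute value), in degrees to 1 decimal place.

34.7

Π_2: n·r = n·Q_1 gives -x - 2z = -6.
cos θ = |n₁·n₂| / (|n₁||n₂|) = |13| / (√50 · √5).
θ = arccos(0.82219) ≈ 34.7°.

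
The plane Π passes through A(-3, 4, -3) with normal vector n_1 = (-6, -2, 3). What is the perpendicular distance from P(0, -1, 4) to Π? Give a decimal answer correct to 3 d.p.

1.857

Π: n_1·r = n_1·A gives -6x - 2y + 3z = 1.
n·P − d = (-6)·(0) + (-2)·(-1) + (3)·(4) − 1 = 13; |n| = √49.
Distance = |13| / √49 = 13/√49 ≈ 1.857.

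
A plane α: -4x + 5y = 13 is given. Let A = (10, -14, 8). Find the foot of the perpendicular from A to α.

(-2, 1, 8)

Foot = A − λn with λ = (n·A − d)/|n|² = (-110 − 13)/41 = -3.
Foot = (10, -14, 8) − (-3)·(-4, 5, 0) = (-2, 1, 8).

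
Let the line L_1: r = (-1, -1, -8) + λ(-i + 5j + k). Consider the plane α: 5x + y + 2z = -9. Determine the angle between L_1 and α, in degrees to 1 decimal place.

4.0

sin θ = |n·v| / (|n||v|) = |2| / (√30 · √27) = 0.07027.
θ ≈ 4.0°.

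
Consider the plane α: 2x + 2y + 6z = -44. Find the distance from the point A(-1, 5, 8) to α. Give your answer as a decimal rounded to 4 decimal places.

n·A − d = (2)·(-1) + (2)·(5) + (6)·(8) − (-44) = 100; |n| = √44.
Distance = |100| / √44 = 100/√44 ≈ 15.0756.

15.0756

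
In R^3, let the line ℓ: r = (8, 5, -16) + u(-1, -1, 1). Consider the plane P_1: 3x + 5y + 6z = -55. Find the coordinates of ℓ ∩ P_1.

(4, 1, -12)

Substitute r = (8, 5, -16) + t(-1, -1, 1) into the plane: -47 + (-2)t = -55, so t = 4.
Intersection: (8, 5, -16) + 4·(-1, -1, 1) = (4, 1, -12).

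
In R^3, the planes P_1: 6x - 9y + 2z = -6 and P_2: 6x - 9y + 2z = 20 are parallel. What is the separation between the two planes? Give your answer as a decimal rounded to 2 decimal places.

2.36

Same normal n = (6, -9, 2) with |n| = √121; distance = |-6 − 20| / |n| = 26/√121 ≈ 2.36.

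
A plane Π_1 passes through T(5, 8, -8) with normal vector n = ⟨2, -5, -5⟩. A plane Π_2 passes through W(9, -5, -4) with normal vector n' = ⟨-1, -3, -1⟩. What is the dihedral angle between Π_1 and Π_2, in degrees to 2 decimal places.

Π_1: n·r = n·T gives 2x - 5y - 5z = 10.
Π_2: n'·r = n'·W gives -x - 3y - z = 10.
cos θ = |n₁·n₂| / (|n₁||n₂|) = |18| / (√54 · √11).
θ = arccos(0.73855) ≈ 42.39°.

42.39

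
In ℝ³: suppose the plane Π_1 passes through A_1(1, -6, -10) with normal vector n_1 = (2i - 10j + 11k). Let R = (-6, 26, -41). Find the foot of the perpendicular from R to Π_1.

(0, -4, -8)

Π_1: n_1·r = n_1·A_1 gives 2x - 10y + 11z = -48.
Foot = R − λn with λ = (n·R − d)/|n|² = (-723 − (-48))/225 = -3.
Foot = (-6, 26, -41) − (-3)·(2, -10, 11) = (0, -4, -8).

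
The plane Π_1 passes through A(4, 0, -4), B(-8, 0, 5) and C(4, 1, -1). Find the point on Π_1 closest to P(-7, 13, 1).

AB = (-12, 0, 9), AC = (0, 1, 3); a normal to Π_1 is AB × AC = (-9, 36, -12).
Using A: Π_1 has equation -9x + 36y - 12z = 12.
Foot = P − λn with λ = (n·P − d)/|n|² = (519 − 12)/1521 = 1/3.
Foot = (-7, 13, 1) − (1/3)·(-9, 36, -12) = (-4, 1, 5).

(-4, 1, 5)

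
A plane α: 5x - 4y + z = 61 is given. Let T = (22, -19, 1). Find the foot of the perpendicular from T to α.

(7, -7, -2)

Foot = T − λn with λ = (n·T − d)/|n|² = (187 − 61)/42 = 3.
Foot = (22, -19, 1) − 3·(5, -4, 1) = (7, -7, -2).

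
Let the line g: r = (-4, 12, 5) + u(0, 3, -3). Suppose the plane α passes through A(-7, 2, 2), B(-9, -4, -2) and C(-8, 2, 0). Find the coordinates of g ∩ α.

AB = (-2, -6, -4), AC = (-1, 0, -2); a normal to α is AB × AC = (12, 0, -6).
Using A: α has equation 12x - 6z = -96.
Substitute r = (-4, 12, 5) + t(0, 3, -3) into the plane: -78 + 18t = -96, so t = -1.
Intersection: (-4, 12, 5) + (-1)·(0, 3, -3) = (-4, 9, 8).

(-4, 9, 8)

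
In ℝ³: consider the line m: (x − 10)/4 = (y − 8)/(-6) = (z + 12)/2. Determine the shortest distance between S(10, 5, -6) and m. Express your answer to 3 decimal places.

5.379

m has direction (4, -6, 2) through (10, 8, -12).
Taking (10, 8, -12) on m with direction v = (4, -6, 2): w = S − (10, 8, -12) = (0, -3, 6), and w × v = (30, 24, 12).
Distance = |w × v| / |v| = √1620 / √56 ≈ 5.379.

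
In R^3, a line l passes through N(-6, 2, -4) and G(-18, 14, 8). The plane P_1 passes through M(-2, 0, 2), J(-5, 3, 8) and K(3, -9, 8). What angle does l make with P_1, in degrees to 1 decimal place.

A direction vector for l is G − N = (-12, 12, 12).
MJ = (-3, 3, 6), MK = (5, -9, 6); a normal to P_1 is MJ × MK = (72, 48, 12).
Using M: P_1 has equation 72x + 48y + 12z = -120.
sin θ = |n·v| / (|n||v|) = |-144| / (√7632 · √432) = 0.07931.
θ ≈ 4.5°.

4.5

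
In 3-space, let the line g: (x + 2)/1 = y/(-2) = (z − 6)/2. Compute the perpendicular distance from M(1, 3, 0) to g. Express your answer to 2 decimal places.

g has direction (1, -2, 2) through (-2, 0, 6).
Taking (-2, 0, 6) on g with direction v = (1, -2, 2): w = M − (-2, 0, 6) = (3, 3, -6), and w × v = (-6, -12, -9).
Distance = |w × v| / |v| = √261 / √9 ≈ 5.39.

5.39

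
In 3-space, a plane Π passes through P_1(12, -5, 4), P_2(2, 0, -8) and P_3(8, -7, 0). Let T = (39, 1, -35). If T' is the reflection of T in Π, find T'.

P_1P_2 = (-10, 5, -12), P_1P_3 = (-4, -2, -4); a normal to Π is P_1P_2 × P_1P_3 = (-44, 8, 40).
Using P_1: Π has equation -44x + 8y + 40z = -408.
λ = (n·T − d)/|n|² = (-3108 − (-408))/3600 = -3/4.
Reflection = T − 2λn = (39, 1, -35) − (-3/2)·(-44, 8, 40) = (-27, 13, 25).

(-27, 13, 25)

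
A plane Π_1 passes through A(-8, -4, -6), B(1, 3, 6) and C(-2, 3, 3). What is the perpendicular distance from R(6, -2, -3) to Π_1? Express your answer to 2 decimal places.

AB = (9, 7, 12), AC = (6, 7, 9); a normal to Π_1 is AB × AC = (-21, -9, 21).
Using A: Π_1 has equation -21x - 9y + 21z = 78.
n·R − d = (-21)·(6) + (-9)·(-2) + (21)·(-3) − 78 = -249; |n| = √963.
Distance = |-249| / √963 = 249/√963 ≈ 8.02.

8.02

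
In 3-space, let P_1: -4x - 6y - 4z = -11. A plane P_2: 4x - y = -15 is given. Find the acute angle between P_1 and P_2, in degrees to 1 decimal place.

cos θ = |n₁·n₂| / (|n₁||n₂|) = |-10| / (√68 · √17).
θ = arccos(0.29412) ≈ 72.9°.

72.9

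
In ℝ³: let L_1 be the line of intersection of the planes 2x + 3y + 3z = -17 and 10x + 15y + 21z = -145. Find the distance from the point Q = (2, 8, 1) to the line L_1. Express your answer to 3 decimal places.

Direction of L_1: (2, 3, 3) × (10, 15, 21) = (18, -12, 0).
A point on L_1: solving the two plane equations with x = 2 gives (2, 3, -10).
Taking (2, 3, -10) on L_1 with direction v = (18, -12, 0): w = Q − (2, 3, -10) = (0, 5, 11), and w × v = (132, 198, -90).
Distance = |w × v| / |v| = √64728 / √468 ≈ 11.760.

11.760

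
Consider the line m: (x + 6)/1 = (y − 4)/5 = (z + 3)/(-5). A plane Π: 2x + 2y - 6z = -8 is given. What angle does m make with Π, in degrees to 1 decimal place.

m has direction (1, 5, -5) through (-6, 4, -3).
sin θ = |n·v| / (|n||v|) = |42| / (√44 · √51) = 0.88662.
θ ≈ 62.5°.

62.5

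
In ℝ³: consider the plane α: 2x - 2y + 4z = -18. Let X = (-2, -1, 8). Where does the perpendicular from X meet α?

Foot = X − λn with λ = (n·X − d)/|n|² = (30 − (-18))/24 = 2.
Foot = (-2, -1, 8) − 2·(2, -2, 4) = (-6, 3, 0).

(-6, 3, 0)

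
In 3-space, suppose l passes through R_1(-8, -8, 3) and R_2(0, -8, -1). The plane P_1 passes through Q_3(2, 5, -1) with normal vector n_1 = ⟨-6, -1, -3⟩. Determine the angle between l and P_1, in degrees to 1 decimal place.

A direction vector for l is R_2 − R_1 = (8, 0, -4).
P_1: n_1·r = n_1·Q_3 gives -6x - y - 3z = -14.
sin θ = |n·v| / (|n||v|) = |-36| / (√46 · √80) = 0.59344.
θ ≈ 36.4°.

36.4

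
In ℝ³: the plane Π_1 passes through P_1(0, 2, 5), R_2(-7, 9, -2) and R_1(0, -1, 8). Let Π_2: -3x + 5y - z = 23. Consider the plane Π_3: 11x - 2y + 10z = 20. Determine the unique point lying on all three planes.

(2, 6, 1)

P_1R_2 = (-7, 7, -7), P_1R_1 = (0, -3, 3); a normal to Π_1 is P_1R_2 × P_1R_1 = (0, 21, 21).
Using P_1: Π_1 has equation 21y + 21z = 147.
Solving the 3×3 linear system 21y + 21z = 147, -3x + 5y - z = 23, 11x - 2y + 10z = 20 (e.g. by elimination or Cramer's rule, determinant = -630) gives (2, 6, 1).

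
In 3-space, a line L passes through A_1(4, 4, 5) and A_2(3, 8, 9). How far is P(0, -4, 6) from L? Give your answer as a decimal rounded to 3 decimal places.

A direction vector for L is A_2 − A_1 = (-1, 4, 4).
Taking (4, 4, 5) on L with direction v = (-1, 4, 4): w = P − (4, 4, 5) = (-4, -8, 1), and w × v = (-36, 15, -24).
Distance = |w × v| / |v| = √2097 / √33 ≈ 7.972.

7.972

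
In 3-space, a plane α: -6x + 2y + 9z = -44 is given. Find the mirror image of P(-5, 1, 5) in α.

λ = (n·P − d)/|n|² = (77 − (-44))/121 = 1.
Reflection = P − 2λn = (-5, 1, 5) − 2·(-6, 2, 9) = (7, -3, -13).

(7, -3, -13)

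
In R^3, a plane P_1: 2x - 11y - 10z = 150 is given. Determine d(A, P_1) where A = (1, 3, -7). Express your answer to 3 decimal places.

n·A − d = (2)·(1) + (-11)·(3) + (-10)·(-7) − 150 = -111; |n| = √225.
Distance = |-111| / √225 = 111/√225 ≈ 7.400.

7.400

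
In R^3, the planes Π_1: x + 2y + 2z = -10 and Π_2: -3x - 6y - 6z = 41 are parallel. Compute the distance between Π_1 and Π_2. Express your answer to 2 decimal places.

Rescale Π_2 by 1/(-3): x + 2y + 2z = -41/3. Then distance = |-10 − (-41/3)| / √9 ≈ 1.22.

1.22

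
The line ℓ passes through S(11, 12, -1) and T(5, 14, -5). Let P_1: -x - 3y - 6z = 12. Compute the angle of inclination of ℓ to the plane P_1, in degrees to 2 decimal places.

A direction vector for ℓ is T − S = (-6, 2, -4).
sin θ = |n·v| / (|n||v|) = |24| / (√46 · √56) = 0.47287.
θ ≈ 28.22°.

28.22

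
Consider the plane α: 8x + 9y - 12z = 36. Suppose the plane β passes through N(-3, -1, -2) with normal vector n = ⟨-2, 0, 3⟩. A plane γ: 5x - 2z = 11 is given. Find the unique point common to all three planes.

β: n·r = n·N gives -2x + 3z = 0.
Solving the 3×3 linear system 8x + 9y - 12z = 36, -2x + 3z = 0, 5x - 2z = 11 (e.g. by elimination or Cramer's rule, determinant = 99) gives (3, 4, 2).

(3, 4, 2)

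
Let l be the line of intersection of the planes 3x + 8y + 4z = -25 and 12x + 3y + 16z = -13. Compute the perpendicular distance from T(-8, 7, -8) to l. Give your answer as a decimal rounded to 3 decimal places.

Direction of l: (3, 8, 4) × (12, 3, 16) = (116, 0, -87).
A point on l: solving the two plane equations with x = -3 gives (-3, -3, 2).
Taking (-3, -3, 2) on l with direction v = (116, 0, -87): w = T − (-3, -3, 2) = (-5, 10, -10), and w × v = (-870, -1595, -1160).
Distance = |w × v| / |v| = √4646525 / √21025 ≈ 14.866.

14.866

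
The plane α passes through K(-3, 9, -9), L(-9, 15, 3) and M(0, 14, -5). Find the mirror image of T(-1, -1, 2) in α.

(-13, 19, -14)

KL = (-6, 6, 12), KM = (3, 5, 4); a normal to α is KL × KM = (-36, 60, -48).
Using K: α has equation -36x + 60y - 48z = 1080.
λ = (n·T − d)/|n|² = (-120 − 1080)/7200 = -1/6.
Reflection = T − 2λn = (-1, -1, 2) − (-1/3)·(-36, 60, -48) = (-13, 19, -14).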